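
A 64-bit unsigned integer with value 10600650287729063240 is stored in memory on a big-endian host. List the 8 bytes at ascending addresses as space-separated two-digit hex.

93 1D 13 45 A4 3B B5 48

10600650287729063240 in hexadecimal, padded to 64 bits, is 0x931D1345A43BB548.
Split into bytes (most-significant first): 93 1D 13 45 A4 3B B5 48.
In big-endian order the high byte comes first in memory.
So the memory order matches the most-significant-first order: 93 1D 13 45 A4 3B B5 48.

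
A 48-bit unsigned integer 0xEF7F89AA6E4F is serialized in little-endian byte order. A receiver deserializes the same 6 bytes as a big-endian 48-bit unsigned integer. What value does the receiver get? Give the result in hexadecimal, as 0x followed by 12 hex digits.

0x4F6EAA897FEF

Stored little-endian, the bytes at ascending addresses are 4F 6E AA 89 7F EF.
Read back as big-endian, the last byte is least significant, giving 0x4F6EAA897FEF.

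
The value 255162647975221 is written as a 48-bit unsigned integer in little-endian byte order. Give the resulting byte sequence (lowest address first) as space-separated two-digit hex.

255162647975221 in hexadecimal, padded to 48 bits, is 0xE811AEFE1535.
Split into bytes (most-significant first): E8 11 AE FE 15 35.
Little-endian stores the least-significant byte at the lowest address.
So at ascending addresses the bytes are 35 15 FE AE 11 E8.

35 15 FE AE 11 E8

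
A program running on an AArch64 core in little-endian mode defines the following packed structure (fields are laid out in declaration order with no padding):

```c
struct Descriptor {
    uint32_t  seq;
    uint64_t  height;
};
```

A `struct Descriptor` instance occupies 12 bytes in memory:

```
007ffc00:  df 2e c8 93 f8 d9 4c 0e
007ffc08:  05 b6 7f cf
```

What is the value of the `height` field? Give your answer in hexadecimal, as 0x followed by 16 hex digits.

`height` follows `seq` (4 bytes), so it starts at byte offset 4 and occupies 8 bytes.
Bytes at offsets 4..11: F8 D9 4C 0E 05 B6 7F CF.
In little-endian order the low byte comes first in memory.
Reassemble most-significant byte first: CF 7F B6 05 0E 4C D9 F8 → 0xCF7FB6050E4CD9F8.

0xCF7FB6050E4CD9F8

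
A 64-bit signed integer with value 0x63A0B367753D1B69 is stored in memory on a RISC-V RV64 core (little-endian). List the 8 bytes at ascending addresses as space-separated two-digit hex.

69 1B 3D 75 67 B3 A0 63

Split into bytes (most-significant first): 63 A0 B3 67 75 3D 1B 69.
Little-endian stores the least-significant byte at the lowest address.
So at ascending addresses the bytes are 69 1B 3D 75 67 B3 A0 63.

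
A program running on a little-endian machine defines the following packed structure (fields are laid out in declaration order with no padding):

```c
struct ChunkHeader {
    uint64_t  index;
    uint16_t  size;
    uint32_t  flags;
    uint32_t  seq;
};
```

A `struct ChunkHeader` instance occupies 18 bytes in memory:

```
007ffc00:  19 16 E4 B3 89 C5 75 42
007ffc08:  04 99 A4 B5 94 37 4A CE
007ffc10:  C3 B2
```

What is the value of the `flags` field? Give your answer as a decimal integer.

`flags` follows `index` (8 B), `size` (2 B), so it starts at offset 8 + 2 = 10 and occupies 4 bytes.
Bytes at offsets 10..13: A4 B5 94 37.
Little-endian: lowest address holds the least-significant byte.
Reassemble most-significant byte first: 37 94 B5 A4 → 0x3794B5A4.
0x3794B5A4 = 932492708.

932492708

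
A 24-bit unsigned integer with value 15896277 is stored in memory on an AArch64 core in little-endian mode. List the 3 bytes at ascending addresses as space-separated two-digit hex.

D5 8E F2

15896277 in hexadecimal, padded to 24 bits, is 0xF28ED5.
Split into bytes (most-significant first): F2 8E D5.
In little-endian order the low byte comes first in memory.
So at ascending addresses the bytes are D5 8E F2.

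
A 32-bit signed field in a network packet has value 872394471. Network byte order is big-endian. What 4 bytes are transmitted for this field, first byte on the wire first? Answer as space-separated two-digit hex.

33 FF AE E7

872394471 in hexadecimal, padded to 32 bits, is 0x33FFAEE7.
Split into bytes (most-significant first): 33 FF AE E7.
Big-endian: lowest address holds the most-significant byte.
So the memory order matches the most-significant-first order: 33 FF AE E7.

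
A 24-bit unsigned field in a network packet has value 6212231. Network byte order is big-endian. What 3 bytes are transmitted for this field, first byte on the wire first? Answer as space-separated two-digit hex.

6212231 in hexadecimal, padded to 24 bits, is 0x5ECA87.
Split into bytes (most-significant first): 5E CA 87.
Big-endian: lowest address holds the most-significant byte.
So the memory order matches the most-significant-first order: 5E CA 87.

5E CA 87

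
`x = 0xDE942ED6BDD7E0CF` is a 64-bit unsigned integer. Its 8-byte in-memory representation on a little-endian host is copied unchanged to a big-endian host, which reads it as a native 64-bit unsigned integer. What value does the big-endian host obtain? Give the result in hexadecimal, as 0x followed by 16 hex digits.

Stored little-endian, the bytes at ascending addresses are CF E0 D7 BD D6 2E 94 DE.
Read back as big-endian, the last byte is least significant, giving 0xCFE0D7BDD62E94DE.

0xCFE0D7BDD62E94DE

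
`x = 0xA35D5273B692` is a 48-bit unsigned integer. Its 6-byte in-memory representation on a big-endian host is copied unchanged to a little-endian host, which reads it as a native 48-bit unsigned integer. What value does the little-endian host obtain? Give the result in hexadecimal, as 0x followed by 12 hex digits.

0x92B673525DA3

Stored big-endian, the bytes at ascending addresses are A3 5D 52 73 B6 92.
Read back as little-endian, the first byte is least significant, giving 0x92B673525DA3.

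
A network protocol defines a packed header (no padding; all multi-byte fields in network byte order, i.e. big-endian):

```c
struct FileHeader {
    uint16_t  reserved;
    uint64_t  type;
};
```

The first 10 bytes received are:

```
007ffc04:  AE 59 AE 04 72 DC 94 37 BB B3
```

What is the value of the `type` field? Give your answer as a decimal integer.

12539273554211355571

`type` follows `reserved` (2 bytes), so it starts at byte offset 2 and occupies 8 bytes.
Bytes at offsets 2..9: AE 04 72 DC 94 37 BB B3.
Big-endian stores the most-significant byte at the lowest address.
The bytes are already most-significant first: 0xAE0472DC9437BBB3.
0xAE0472DC9437BBB3 = 12539273554211355571.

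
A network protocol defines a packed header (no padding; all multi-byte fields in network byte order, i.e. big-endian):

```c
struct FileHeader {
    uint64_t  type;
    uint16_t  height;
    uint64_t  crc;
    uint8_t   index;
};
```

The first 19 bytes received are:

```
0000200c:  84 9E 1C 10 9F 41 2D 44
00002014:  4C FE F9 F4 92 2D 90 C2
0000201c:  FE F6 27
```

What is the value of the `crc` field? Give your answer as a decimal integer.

`crc` follows `type` (8 B), `height` (2 B), so it starts at offset 8 + 2 = 10 and occupies 8 bytes.
Bytes at offsets 10..17: F9 F4 92 2D 90 C2 FE F6.
Big-endian stores the most-significant byte at the lowest address.
The bytes are already most-significant first: 0xF9F4922D90C2FEF6.
0xF9F4922D90C2FEF6 = 18011181534161338102.

18011181534161338102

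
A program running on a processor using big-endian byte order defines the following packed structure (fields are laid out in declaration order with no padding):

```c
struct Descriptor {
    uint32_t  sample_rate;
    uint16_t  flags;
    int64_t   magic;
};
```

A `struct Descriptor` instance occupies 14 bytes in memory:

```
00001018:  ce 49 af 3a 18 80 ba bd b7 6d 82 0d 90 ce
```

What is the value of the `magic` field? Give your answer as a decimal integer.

-4990631131095396146

`magic` follows `sample_rate` (4 B), `flags` (2 B), so it starts at offset 4 + 2 = 6 and occupies 8 bytes.
Bytes at offsets 6..13: BA BD B7 6D 82 0D 90 CE.
Big-endian stores the most-significant byte at the lowest address.
The bytes are already most-significant first: 0xBABDB76D820D90CE.
Top bit is set, so as a signed 64-bit value this is 0xBABDB76D820D90CE − 2^64 = -4990631131095396146.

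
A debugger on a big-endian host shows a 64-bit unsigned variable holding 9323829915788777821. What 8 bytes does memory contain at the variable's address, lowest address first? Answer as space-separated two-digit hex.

9323829915788777821 in hexadecimal, padded to 64 bits, is 0x8164E5E89CC0195D.
Split into bytes (most-significant first): 81 64 E5 E8 9C C0 19 5D.
In big-endian order the high byte comes first in memory.
So the memory order matches the most-significant-first order: 81 64 E5 E8 9C C0 19 5D.

81 64 E5 E8 9C C0 19 5D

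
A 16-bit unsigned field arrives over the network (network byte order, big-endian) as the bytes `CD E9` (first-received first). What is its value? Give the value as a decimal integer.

52713

Big-endian stores the most-significant byte at the lowest address.
The bytes are already most-significant first: 0xCDE9.
0xCDE9 = 52713.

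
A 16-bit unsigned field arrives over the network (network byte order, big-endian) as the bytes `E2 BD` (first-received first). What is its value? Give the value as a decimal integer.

58045

In big-endian order the high byte comes first in memory.
The bytes are already most-significant first: 0xE2BD.
0xE2BD = 58045.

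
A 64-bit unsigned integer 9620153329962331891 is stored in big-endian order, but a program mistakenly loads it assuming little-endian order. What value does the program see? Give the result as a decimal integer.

17522999126988849541

9620153329962331891 in 64-bit hexadecimal is 0x8581A67BDD322EF3.
Stored big-endian, the bytes at ascending addresses are 85 81 A6 7B DD 32 2E F3.
Read back as little-endian, the first byte is least significant, giving 0xF32E32DD7BA68185.
0xF32E32DD7BA68185 = 17522999126988849541.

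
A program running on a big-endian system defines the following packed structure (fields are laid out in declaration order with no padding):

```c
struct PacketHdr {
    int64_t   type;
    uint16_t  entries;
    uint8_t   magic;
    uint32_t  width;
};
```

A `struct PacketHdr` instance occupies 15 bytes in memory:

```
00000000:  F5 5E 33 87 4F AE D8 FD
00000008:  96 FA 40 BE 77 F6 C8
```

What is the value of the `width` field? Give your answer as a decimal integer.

`width` follows `type` (8 B), `entries` (2 B), `magic` (1 B), so it starts at offset 8 + 2 + 1 = 11 and occupies 4 bytes.
Bytes at offsets 11..14: BE 77 F6 C8.
Big-endian stores the most-significant byte at the lowest address.
The bytes are already most-significant first: 0xBE77F6C8.
0xBE77F6C8 = 3195533000.

3195533000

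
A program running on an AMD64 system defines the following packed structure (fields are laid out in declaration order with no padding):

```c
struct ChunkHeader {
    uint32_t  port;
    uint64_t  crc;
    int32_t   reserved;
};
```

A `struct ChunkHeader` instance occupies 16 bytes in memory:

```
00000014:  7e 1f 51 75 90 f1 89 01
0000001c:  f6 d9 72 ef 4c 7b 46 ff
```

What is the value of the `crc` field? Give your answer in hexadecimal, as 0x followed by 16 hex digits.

`crc` follows `port` (4 bytes), so it starts at byte offset 4 and occupies 8 bytes.
Bytes at offsets 4..11: 90 F1 89 01 F6 D9 72 EF.
Little-endian: lowest address holds the least-significant byte.
Reassemble most-significant byte first: EF 72 D9 F6 01 89 F1 90 → 0xEF72D9F60189F190.

0xEF72D9F60189F190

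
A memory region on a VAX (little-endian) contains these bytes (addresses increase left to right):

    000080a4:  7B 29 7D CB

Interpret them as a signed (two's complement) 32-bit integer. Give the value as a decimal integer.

-880989829

In little-endian order the low byte comes first in memory.
Reassemble most-significant byte first: CB 7D 29 7B → 0xCB7D297B.
Top bit is set, so as a signed 32-bit value this is 0xCB7D297B − 2^32 = -880989829.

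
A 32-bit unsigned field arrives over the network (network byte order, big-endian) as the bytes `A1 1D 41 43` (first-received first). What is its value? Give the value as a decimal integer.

2703049027

Big-endian: lowest address holds the most-significant byte.
The bytes are already most-significant first: 0xA11D4143.
0xA11D4143 = 2703049027.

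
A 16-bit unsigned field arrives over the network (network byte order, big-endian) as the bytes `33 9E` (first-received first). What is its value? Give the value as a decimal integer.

13214

Big-endian: lowest address holds the most-significant byte.
The bytes are already most-significant first: 0x339E.
0x339E = 13214.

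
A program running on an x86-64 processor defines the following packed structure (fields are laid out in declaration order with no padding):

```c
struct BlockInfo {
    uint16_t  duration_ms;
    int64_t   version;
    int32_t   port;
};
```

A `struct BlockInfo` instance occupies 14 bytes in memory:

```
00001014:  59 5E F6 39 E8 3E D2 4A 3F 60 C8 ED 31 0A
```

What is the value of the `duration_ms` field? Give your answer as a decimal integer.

24153

`duration_ms` is the first field, at byte offset 0, occupying 2 bytes.
Bytes at offsets 0..1: 59 5E.
In little-endian order the low byte comes first in memory.
Reassemble most-significant byte first: 5E 59 → 0x5E59.
0x5E59 = 24153.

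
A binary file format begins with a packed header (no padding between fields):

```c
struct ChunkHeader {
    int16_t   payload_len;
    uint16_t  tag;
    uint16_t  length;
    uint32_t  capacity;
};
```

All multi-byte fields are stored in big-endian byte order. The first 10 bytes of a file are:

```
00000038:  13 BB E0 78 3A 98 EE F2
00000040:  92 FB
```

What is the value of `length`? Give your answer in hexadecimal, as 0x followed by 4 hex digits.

`length` follows `payload_len` (2 B), `tag` (2 B), so it starts at offset 2 + 2 = 4 and occupies 2 bytes.
Bytes at offsets 4..5: 3A 98.
Big-endian stores the most-significant byte at the lowest address.
The bytes are already most-significant first: 0x3A98.

0x3A98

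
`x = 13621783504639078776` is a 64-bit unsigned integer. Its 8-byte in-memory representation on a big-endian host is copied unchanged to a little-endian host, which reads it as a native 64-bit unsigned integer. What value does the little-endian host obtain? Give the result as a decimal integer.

13621783504639078776 in 64-bit hexadecimal is 0xBD0A4BED1949B178.
Stored big-endian, the bytes at ascending addresses are BD 0A 4B ED 19 49 B1 78.
Read back as little-endian, the first byte is least significant, giving 0x78B14919ED4B0ABD.
0x78B14919ED4B0ABD = 8696812731133266621.

8696812731133266621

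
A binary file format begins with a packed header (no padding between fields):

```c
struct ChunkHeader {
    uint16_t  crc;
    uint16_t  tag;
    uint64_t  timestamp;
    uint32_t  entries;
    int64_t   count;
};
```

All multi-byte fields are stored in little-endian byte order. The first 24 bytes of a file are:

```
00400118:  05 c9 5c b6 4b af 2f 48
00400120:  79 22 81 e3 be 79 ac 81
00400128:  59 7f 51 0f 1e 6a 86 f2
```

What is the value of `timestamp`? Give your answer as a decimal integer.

16393422022902787915

`timestamp` follows `crc` (2 B), `tag` (2 B), so it starts at offset 2 + 2 = 4 and occupies 8 bytes.
Bytes at offsets 4..11: 4B AF 2F 48 79 22 81 E3.
Little-endian: lowest address holds the least-significant byte.
Reassemble most-significant byte first: E3 81 22 79 48 2F AF 4B → 0xE3812279482FAF4B.
0xE3812279482FAF4B = 16393422022902787915.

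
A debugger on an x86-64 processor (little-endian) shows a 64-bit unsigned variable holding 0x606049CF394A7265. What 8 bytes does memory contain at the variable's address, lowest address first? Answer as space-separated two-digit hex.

65 72 4A 39 CF 49 60 60

Split into bytes (most-significant first): 60 60 49 CF 39 4A 72 65.
In little-endian order the low byte comes first in memory.
So at ascending addresses the bytes are 65 72 4A 39 CF 49 60 60.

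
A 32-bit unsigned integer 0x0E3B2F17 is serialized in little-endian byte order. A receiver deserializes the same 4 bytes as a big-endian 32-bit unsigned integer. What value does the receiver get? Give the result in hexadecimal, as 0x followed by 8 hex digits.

Stored little-endian, the bytes at ascending addresses are 17 2F 3B 0E.
Read back as big-endian, the last byte is least significant, giving 0x172F3B0E.

0x172F3B0E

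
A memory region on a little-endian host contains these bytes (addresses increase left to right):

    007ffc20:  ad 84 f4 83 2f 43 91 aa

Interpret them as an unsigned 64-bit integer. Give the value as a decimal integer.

12290678729427158189

Little-endian stores the least-significant byte at the lowest address.
Reassemble most-significant byte first: AA 91 43 2F 83 F4 84 AD → 0xAA91432F83F484AD.
0xAA91432F83F484AD = 12290678729427158189.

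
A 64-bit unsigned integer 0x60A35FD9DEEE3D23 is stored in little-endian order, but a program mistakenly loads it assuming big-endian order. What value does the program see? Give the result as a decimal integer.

Stored little-endian, the bytes at ascending addresses are 23 3D EE DE D9 5F A3 60.
Read back as big-endian, the last byte is least significant, giving 0x233DEEDED95FA360.
0x233DEEDED95FA360 = 2539448405803901792.

2539448405803901792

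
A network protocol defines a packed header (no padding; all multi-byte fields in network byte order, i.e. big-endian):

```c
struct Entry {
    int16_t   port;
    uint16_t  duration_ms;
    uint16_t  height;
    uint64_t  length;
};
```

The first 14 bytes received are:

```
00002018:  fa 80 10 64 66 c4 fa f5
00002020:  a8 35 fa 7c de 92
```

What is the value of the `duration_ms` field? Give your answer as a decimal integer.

`duration_ms` follows `port` (2 bytes), so it starts at byte offset 2 and occupies 2 bytes.
Bytes at offsets 2..3: 10 64.
Big-endian: lowest address holds the most-significant byte.
The bytes are already most-significant first: 0x1064.
0x1064 = 4196.

4196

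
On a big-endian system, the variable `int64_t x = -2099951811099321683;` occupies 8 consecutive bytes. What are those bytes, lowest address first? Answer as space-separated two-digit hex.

E2 DB 78 F4 2D FC 9A AD

Two's complement of -2099951811099321683 in 64 bits: 2099951811099321683 = 0x1D24870BD2036553; invert → 0xE2DB78F42DFC9AAC; add 1 → 0xE2DB78F42DFC9AAD.
Split into bytes (most-significant first): E2 DB 78 F4 2D FC 9A AD.
Big-endian stores the most-significant byte at the lowest address.
So the memory order matches the most-significant-first order: E2 DB 78 F4 2D FC 9A AD.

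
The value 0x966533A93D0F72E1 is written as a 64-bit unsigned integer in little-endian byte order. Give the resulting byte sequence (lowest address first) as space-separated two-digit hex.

E1 72 0F 3D A9 33 65 96

Split into bytes (most-significant first): 96 65 33 A9 3D 0F 72 E1.
In little-endian order the low byte comes first in memory.
So at ascending addresses the bytes are E1 72 0F 3D A9 33 65 96.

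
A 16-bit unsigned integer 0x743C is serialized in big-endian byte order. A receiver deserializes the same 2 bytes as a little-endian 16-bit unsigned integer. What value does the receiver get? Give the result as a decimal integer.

Stored big-endian, the bytes at ascending addresses are 74 3C.
Read back as little-endian, the first byte is least significant, giving 0x3C74.
0x3C74 = 15476.

15476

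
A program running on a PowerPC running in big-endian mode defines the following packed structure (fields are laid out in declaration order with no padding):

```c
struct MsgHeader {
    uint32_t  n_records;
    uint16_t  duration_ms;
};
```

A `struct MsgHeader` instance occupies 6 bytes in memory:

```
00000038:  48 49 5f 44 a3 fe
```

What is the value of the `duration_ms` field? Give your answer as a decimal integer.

41982

`duration_ms` follows `n_records` (4 bytes), so it starts at byte offset 4 and occupies 2 bytes.
Bytes at offsets 4..5: A3 FE.
Big-endian: lowest address holds the most-significant byte.
The bytes are already most-significant first: 0xA3FE.
0xA3FE = 41982.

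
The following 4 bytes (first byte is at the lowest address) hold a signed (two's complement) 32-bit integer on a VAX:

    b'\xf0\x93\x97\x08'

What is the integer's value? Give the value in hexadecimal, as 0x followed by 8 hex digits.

Little-endian stores the least-significant byte at the lowest address.
Reassemble most-significant byte first: 08 97 93 F0 → 0x089793F0.

0x089793F0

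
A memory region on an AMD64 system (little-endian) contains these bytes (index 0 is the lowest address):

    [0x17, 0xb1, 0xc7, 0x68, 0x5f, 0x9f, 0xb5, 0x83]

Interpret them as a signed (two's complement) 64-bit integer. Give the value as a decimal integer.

-8956077051827736297

In little-endian order the low byte comes first in memory.
Reassemble most-significant byte first: 83 B5 9F 5F 68 C7 B1 17 → 0x83B59F5F68C7B117.
Top bit is set, so as a signed 64-bit value this is 0x83B59F5F68C7B117 − 2^64 = -8956077051827736297.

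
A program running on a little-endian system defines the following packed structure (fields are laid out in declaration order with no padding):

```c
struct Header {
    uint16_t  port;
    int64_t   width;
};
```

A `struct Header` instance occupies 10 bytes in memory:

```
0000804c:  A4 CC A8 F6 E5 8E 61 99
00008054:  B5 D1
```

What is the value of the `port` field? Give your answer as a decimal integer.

`port` is the first field, at byte offset 0, occupying 2 bytes.
Bytes at offsets 0..1: A4 CC.
In little-endian order the low byte comes first in memory.
Reassemble most-significant byte first: CC A4 → 0xCCA4.
0xCCA4 = 52388.

52388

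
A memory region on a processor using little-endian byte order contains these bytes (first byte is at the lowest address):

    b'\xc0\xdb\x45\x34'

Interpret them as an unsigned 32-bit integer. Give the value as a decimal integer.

Little-endian stores the least-significant byte at the lowest address.
Reassemble most-significant byte first: 34 45 DB C0 → 0x3445DBC0.
0x3445DBC0 = 876993472.

876993472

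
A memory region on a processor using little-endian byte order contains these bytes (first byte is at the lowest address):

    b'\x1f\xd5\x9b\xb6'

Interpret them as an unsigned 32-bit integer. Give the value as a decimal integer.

Little-endian: lowest address holds the least-significant byte.
Reassemble most-significant byte first: B6 9B D5 1F → 0xB69BD51F.
0xB69BD51F = 3063665951.

3063665951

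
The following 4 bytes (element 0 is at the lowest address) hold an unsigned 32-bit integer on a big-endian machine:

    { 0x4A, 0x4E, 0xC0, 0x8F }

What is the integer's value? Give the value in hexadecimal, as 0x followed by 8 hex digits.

Big-endian stores the most-significant byte at the lowest address.
The bytes are already most-significant first: 0x4A4EC08F.

0x4A4EC08F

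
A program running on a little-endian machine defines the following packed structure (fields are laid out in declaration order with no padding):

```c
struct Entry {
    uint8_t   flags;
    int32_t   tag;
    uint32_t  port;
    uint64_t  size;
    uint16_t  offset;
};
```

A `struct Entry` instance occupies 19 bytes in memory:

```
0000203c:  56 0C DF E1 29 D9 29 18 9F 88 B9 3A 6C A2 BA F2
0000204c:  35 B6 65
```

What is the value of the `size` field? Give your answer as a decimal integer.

3887374635137415560

`size` follows `flags` (1 B), `tag` (4 B), `port` (4 B), so it starts at offset 1 + 4 + 4 = 9 and occupies 8 bytes.
Bytes at offsets 9..16: 88 B9 3A 6C A2 BA F2 35.
In little-endian order the low byte comes first in memory.
Reassemble most-significant byte first: 35 F2 BA A2 6C 3A B9 88 → 0x35F2BAA26C3AB988.
0x35F2BAA26C3AB988 = 3887374635137415560.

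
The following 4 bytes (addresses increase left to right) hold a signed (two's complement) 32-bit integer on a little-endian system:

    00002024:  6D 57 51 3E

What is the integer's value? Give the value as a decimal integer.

1045518189

Little-endian: lowest address holds the least-significant byte.
Reassemble most-significant byte first: 3E 51 57 6D → 0x3E51576D.
0x3E51576D = 1045518189.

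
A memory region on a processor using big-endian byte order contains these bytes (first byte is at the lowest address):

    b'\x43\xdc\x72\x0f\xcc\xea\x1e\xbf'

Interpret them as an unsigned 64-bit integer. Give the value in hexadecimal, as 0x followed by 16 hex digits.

Big-endian: lowest address holds the most-significant byte.
The bytes are already most-significant first: 0x43DC720FCCEA1EBF.

0x43DC720FCCEA1EBF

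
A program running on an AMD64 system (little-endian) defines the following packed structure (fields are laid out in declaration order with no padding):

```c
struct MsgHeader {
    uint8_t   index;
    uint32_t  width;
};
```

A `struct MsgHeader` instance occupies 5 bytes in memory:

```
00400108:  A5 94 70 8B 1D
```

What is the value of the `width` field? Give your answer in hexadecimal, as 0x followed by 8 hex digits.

0x1D8B7094

`width` follows `index` (1 byte), so it starts at byte offset 1 and occupies 4 bytes.
Bytes at offsets 1..4: 94 70 8B 1D.
Little-endian stores the least-significant byte at the lowest address.
Reassemble most-significant byte first: 1D 8B 70 94 → 0x1D8B7094.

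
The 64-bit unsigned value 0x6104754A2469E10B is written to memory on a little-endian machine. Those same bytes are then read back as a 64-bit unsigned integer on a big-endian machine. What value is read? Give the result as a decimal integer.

856081008766026849

Stored little-endian, the bytes at ascending addresses are 0B E1 69 24 4A 75 04 61.
Read back as big-endian, the last byte is least significant, giving 0x0BE169244A750461.
0x0BE169244A750461 = 856081008766026849.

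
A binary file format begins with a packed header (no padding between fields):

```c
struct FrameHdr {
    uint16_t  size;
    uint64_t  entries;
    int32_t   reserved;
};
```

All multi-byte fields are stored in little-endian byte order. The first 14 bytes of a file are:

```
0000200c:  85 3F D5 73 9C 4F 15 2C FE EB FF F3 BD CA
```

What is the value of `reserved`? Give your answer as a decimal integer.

-893520897

`reserved` follows `size` (2 B), `entries` (8 B), so it starts at offset 2 + 8 = 10 and occupies 4 bytes.
Bytes at offsets 10..13: FF F3 BD CA.
Little-endian stores the least-significant byte at the lowest address.
Reassemble most-significant byte first: CA BD F3 FF → 0xCABDF3FF.
Top bit is set, so as a signed 32-bit value this is 0xCABDF3FF − 2^32 = -893520897.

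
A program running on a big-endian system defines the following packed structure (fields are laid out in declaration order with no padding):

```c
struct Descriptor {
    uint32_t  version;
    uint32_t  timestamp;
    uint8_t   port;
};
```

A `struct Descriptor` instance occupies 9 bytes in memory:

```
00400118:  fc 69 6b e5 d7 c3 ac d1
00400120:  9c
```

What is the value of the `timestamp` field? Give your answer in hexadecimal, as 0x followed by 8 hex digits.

`timestamp` follows `version` (4 bytes), so it starts at byte offset 4 and occupies 4 bytes.
Bytes at offsets 4..7: D7 C3 AC D1.
In big-endian order the high byte comes first in memory.
The bytes are already most-significant first: 0xD7C3ACD1.

0xD7C3ACD1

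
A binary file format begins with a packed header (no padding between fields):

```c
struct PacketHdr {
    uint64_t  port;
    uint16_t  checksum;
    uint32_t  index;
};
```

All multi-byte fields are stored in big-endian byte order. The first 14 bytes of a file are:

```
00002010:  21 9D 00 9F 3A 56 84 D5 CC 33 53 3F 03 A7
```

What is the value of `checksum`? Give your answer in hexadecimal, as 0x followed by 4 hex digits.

`checksum` follows `port` (8 bytes), so it starts at byte offset 8 and occupies 2 bytes.
Bytes at offsets 8..9: CC 33.
Big-endian stores the most-significant byte at the lowest address.
The bytes are already most-significant first: 0xCC33.

0xCC33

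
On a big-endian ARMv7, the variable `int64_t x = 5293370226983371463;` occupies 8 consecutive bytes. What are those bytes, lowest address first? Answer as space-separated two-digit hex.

5293370226983371463 in hexadecimal, padded to 64 bits, is 0x4975D42D0BF902C7.
Split into bytes (most-significant first): 49 75 D4 2D 0B F9 02 C7.
Big-endian: lowest address holds the most-significant byte.
So the memory order matches the most-significant-first order: 49 75 D4 2D 0B F9 02 C7.

49 75 D4 2D 0B F9 02 C7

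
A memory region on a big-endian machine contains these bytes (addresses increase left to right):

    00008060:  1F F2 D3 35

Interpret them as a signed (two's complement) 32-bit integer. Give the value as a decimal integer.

536007477

Big-endian: lowest address holds the most-significant byte.
The bytes are already most-significant first: 0x1FF2D335.
0x1FF2D335 = 536007477.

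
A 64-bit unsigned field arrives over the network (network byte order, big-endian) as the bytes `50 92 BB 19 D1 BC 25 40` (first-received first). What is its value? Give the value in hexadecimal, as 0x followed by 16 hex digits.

Big-endian: lowest address holds the most-significant byte.
The bytes are already most-significant first: 0x5092BB19D1BC2540.

0x5092BB19D1BC2540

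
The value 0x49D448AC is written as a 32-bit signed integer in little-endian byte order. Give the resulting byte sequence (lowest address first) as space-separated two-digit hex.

Split into bytes (most-significant first): 49 D4 48 AC.
Little-endian: lowest address holds the least-significant byte.
So at ascending addresses the bytes are AC 48 D4 49.

AC 48 D4 49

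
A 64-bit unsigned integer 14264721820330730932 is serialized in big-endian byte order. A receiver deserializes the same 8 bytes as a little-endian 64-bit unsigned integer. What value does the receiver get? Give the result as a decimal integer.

14264721820330730932 in 64-bit hexadecimal is 0xC5F678EAF893A5B4.
Stored big-endian, the bytes at ascending addresses are C5 F6 78 EA F8 93 A5 B4.
Read back as little-endian, the first byte is least significant, giving 0xB4A593F8EA78F6C5.
0xB4A593F8EA78F6C5 = 13016972995279255237.

13016972995279255237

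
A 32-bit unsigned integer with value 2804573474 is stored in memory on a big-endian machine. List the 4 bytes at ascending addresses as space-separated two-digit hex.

A7 2A 65 22

2804573474 in hexadecimal, padded to 32 bits, is 0xA72A6522.
Split into bytes (most-significant first): A7 2A 65 22.
In big-endian order the high byte comes first in memory.
So the memory order matches the most-significant-first order: A7 2A 65 22.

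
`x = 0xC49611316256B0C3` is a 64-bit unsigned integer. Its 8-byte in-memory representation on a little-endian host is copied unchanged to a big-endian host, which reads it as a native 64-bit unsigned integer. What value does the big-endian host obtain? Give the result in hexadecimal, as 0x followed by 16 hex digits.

Stored little-endian, the bytes at ascending addresses are C3 B0 56 62 31 11 96 C4.
Read back as big-endian, the last byte is least significant, giving 0xC3B05662311196C4.

0xC3B05662311196C4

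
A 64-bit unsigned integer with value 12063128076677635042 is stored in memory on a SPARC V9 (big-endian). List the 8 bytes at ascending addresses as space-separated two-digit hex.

12063128076677635042 in hexadecimal, padded to 64 bits, is 0xA768D71292695BE2.
Split into bytes (most-significant first): A7 68 D7 12 92 69 5B E2.
Big-endian stores the most-significant byte at the lowest address.
So the memory order matches the most-significant-first order: A7 68 D7 12 92 69 5B E2.

A7 68 D7 12 92 69 5B E2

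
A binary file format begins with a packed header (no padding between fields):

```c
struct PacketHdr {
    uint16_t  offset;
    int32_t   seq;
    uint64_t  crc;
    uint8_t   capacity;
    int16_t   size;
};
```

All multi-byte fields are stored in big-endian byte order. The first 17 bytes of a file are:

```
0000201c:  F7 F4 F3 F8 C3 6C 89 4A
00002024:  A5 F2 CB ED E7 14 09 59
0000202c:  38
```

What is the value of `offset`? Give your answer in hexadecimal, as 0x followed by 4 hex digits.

0xF7F4

`offset` is the first field, at byte offset 0, occupying 2 bytes.
Bytes at offsets 0..1: F7 F4.
Big-endian stores the most-significant byte at the lowest address.
The bytes are already most-significant first: 0xF7F4.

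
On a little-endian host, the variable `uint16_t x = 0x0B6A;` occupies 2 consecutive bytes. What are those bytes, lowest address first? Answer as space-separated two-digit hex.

Split into bytes (most-significant first): 0B 6A.
Little-endian stores the least-significant byte at the lowest address.
So at ascending addresses the bytes are 6A 0B.

6A 0B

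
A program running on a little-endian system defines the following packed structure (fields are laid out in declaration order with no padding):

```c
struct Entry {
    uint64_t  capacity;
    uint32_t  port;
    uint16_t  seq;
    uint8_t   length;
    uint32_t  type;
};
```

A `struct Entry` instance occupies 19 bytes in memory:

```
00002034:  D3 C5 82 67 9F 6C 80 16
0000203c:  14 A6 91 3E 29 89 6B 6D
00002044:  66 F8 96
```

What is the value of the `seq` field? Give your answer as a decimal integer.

35113

`seq` follows `capacity` (8 B), `port` (4 B), so it starts at offset 8 + 4 = 12 and occupies 2 bytes.
Bytes at offsets 12..13: 29 89.
Little-endian: lowest address holds the least-significant byte.
Reassemble most-significant byte first: 89 29 → 0x8929.
0x8929 = 35113.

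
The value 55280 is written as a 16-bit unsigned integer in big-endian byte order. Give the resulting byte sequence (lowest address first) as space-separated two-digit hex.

D7 F0

55280 in hexadecimal, padded to 16 bits, is 0xD7F0.
Split into bytes (most-significant first): D7 F0.
In big-endian order the high byte comes first in memory.
So the memory order matches the most-significant-first order: D7 F0.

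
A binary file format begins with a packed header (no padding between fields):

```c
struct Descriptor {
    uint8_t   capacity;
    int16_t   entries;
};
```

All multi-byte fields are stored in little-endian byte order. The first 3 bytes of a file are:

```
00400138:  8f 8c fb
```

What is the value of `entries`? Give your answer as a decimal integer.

`entries` follows `capacity` (1 byte), so it starts at byte offset 1 and occupies 2 bytes.
Bytes at offsets 1..2: 8C FB.
Little-endian stores the least-significant byte at the lowest address.
Reassemble most-significant byte first: FB 8C → 0xFB8C.
Top bit is set, so as a signed 16-bit value this is 0xFB8C − 2^16 = -1140.

-1140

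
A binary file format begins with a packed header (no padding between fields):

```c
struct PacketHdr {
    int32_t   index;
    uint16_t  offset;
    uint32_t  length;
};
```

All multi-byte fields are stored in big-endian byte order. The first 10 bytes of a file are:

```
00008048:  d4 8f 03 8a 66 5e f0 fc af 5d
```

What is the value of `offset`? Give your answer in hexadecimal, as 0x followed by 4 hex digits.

`offset` follows `index` (4 bytes), so it starts at byte offset 4 and occupies 2 bytes.
Bytes at offsets 4..5: 66 5E.
Big-endian stores the most-significant byte at the lowest address.
The bytes are already most-significant first: 0x665E.

0x665E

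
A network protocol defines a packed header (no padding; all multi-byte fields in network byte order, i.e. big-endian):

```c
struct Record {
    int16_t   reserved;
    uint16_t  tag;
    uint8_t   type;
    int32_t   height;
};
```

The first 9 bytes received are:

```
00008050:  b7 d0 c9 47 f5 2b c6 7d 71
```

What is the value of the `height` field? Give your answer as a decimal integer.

734428529

`height` follows `reserved` (2 B), `tag` (2 B), `type` (1 B), so it starts at offset 2 + 2 + 1 = 5 and occupies 4 bytes.
Bytes at offsets 5..8: 2B C6 7D 71.
In big-endian order the high byte comes first in memory.
The bytes are already most-significant first: 0x2BC67D71.
0x2BC67D71 = 734428529.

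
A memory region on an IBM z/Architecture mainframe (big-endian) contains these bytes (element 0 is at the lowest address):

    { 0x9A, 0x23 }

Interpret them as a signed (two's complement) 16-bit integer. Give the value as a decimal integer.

-26077

Big-endian: lowest address holds the most-significant byte.
The bytes are already most-significant first: 0x9A23.
Top bit is set, so as a signed 16-bit value this is 0x9A23 − 2^16 = -26077.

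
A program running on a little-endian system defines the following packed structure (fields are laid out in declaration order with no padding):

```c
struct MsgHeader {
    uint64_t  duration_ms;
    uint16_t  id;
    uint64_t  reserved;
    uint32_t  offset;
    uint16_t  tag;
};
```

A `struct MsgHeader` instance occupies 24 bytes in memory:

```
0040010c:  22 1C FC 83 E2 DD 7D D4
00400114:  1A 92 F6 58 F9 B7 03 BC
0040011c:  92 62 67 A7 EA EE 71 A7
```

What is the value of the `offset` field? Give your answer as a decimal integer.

4008355687

`offset` follows `duration_ms` (8 B), `id` (2 B), `reserved` (8 B), so it starts at offset 8 + 2 + 8 = 18 and occupies 4 bytes.
Bytes at offsets 18..21: 67 A7 EA EE.
In little-endian order the low byte comes first in memory.
Reassemble most-significant byte first: EE EA A7 67 → 0xEEEAA767.
0xEEEAA767 = 4008355687.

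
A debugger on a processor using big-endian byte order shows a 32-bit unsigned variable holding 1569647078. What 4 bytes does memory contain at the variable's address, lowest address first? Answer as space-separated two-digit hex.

1569647078 in hexadecimal, padded to 32 bits, is 0x5D8EE9E6.
Split into bytes (most-significant first): 5D 8E E9 E6.
In big-endian order the high byte comes first in memory.
So the memory order matches the most-significant-first order: 5D 8E E9 E6.

5D 8E E9 E6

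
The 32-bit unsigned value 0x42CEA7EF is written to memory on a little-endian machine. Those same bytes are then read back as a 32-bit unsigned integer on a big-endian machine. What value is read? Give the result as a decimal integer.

Stored little-endian, the bytes at ascending addresses are EF A7 CE 42.
Read back as big-endian, the last byte is least significant, giving 0xEFA7CE42.
0xEFA7CE42 = 4020751938.

4020751938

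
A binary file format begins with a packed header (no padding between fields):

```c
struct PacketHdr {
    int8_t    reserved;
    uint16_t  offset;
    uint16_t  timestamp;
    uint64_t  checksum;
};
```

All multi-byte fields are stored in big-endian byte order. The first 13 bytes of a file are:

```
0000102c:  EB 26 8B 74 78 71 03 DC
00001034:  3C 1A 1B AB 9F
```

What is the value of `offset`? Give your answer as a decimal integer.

9867

`offset` follows `reserved` (1 byte), so it starts at byte offset 1 and occupies 2 bytes.
Bytes at offsets 1..2: 26 8B.
In big-endian order the high byte comes first in memory.
The bytes are already most-significant first: 0x268B.
0x268B = 9867.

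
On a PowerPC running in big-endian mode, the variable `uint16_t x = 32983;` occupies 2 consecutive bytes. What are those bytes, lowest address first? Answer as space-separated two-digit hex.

32983 in hexadecimal, padded to 16 bits, is 0x80D7.
Split into bytes (most-significant first): 80 D7.
Big-endian: lowest address holds the most-significant byte.
So the memory order matches the most-significant-first order: 80 D7.

80 D7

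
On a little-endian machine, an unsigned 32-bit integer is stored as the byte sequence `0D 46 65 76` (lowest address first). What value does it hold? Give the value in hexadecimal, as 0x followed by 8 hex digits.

Little-endian: lowest address holds the least-significant byte.
Reassemble most-significant byte first: 76 65 46 0D → 0x7665460D.

0x7665460D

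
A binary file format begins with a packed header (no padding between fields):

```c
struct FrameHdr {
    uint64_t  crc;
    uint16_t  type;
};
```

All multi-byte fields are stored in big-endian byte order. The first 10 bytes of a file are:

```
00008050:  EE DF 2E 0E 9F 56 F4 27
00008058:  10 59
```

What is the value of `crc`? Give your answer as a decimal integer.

`crc` is the first field, at byte offset 0, occupying 8 bytes.
Bytes at offsets 0..7: EE DF 2E 0E 9F 56 F4 27.
Big-endian stores the most-significant byte at the lowest address.
The bytes are already most-significant first: 0xEEDF2E0E9F56F427.
0xEEDF2E0E9F56F427 = 17212526941171020839.

17212526941171020839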